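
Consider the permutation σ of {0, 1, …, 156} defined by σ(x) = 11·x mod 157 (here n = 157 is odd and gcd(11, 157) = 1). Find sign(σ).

+1

Orbit of 100 under x↦11x: [100, 1, 11, 121, 75, 40, 126]… (length divides ord_157(11)).
Decompose π into cycles: lengths [39, 39, 39, 39, 1] (5 cycles, including the fixed point 0).
157 − 5 = 152 transpositions; sign(π) = (−1)^152 = +1.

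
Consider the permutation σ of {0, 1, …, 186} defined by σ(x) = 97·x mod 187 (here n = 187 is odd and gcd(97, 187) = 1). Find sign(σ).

Orbit of 148 under x↦97x: [148, 144, 130, 81, 3, 104, 177]… (length divides ord_187(97)).
Cycle type of π: 80×2 + 16 + 5×2 + 1; total 6 cycles.
n − c = 187 − 6 = 181; sign = (−1)^181 = -1.
Via Zolotarev, sign(π_{97}) = (97|187) = -1.

-1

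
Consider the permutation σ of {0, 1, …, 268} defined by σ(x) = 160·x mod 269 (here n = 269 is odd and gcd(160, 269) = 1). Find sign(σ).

-1

Trace 239: π^k(239) = [239, 42, 264, 7, 44, 46, 97] for k=0..6.
Cycle type of π: 268 + 1; total 2 cycles.
Σ(ℓ_i−1) = 269−2 = 267; sign = (−1)^267 = -1.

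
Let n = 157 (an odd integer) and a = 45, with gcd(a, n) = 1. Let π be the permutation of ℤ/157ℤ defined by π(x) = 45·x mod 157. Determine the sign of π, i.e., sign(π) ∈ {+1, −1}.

Trace 112: π^k(112) = [112, 16, 92, 58, 98, 14, 2] for k=0..6.
Decompose π into cycles: lengths [52, 52, 52, 1] (4 cycles, including the fixed point 0).
Σ(ℓ_i−1) = 157−4 = 153; sign = (−1)^153 = -1.
Zolotarev: (45|157) = -1, matching the cycle-count sign.

-1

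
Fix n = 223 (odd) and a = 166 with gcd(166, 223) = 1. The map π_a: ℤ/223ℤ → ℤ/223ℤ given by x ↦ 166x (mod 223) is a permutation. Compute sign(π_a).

Start at x=188: 188 → 211 → 15 → 37 → 121 → 16 → 203 → … (one orbit).
π_166 has 3 disjoint cycles with lengths [111, 111, 1] on {0,…,222}.
sign(π) = (−1)^{n − #cycles} = (−1)^{223−3} = (−1)^220 = +1.
Via Zolotarev, sign(π_{166}) = (166|223) = +1.

+1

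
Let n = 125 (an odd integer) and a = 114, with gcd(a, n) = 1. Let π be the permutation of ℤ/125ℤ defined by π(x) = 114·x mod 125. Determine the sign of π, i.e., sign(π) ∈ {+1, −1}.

Start at x=76: 76 → 39 → 71 → 94 → 91 → 124 → 11 → … (one orbit).
Cycle type of π: 50×2 + 10×2 + 2×2 + 1; total 7 cycles.
7 cycles on 125: each ℓ→(−1)^(ℓ−1), product (−1)^118 = +1.
Check: (114/125) = +1 by Zolotarev.

+1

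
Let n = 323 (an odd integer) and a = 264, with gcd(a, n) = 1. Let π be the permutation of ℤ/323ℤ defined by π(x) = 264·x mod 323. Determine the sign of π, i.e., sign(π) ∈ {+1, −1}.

+1

Orbit of 104 under x↦264x: [104, 1, 264, 251, 49, 16, 25]… (length divides ord_323(264)).
9 cycles of lengths [72, 72, 72, 72, 9, 9, 8, 8, 1].
9 cycles on 323: each ℓ→(−1)^(ℓ−1), product (−1)^314 = +1.
Via Zolotarev, sign(π_{264}) = (264|323) = +1.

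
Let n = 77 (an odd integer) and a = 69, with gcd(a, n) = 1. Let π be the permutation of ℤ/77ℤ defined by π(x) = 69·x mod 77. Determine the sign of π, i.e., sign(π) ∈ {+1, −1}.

-1

Orbit of 71 under x↦69x: [71, 48, 1, 69, 64, 27, 15]… (length divides ord_77(69)).
Cycle type of π: 10×6 + 5×2 + 2×3 + 1; total 12 cycles.
77 − 12 = 65 transpositions; sign(π) = (−1)^65 = -1.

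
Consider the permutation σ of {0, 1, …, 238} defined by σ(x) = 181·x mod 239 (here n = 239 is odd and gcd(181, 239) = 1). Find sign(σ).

Orbit of 95 under x↦181x: [95, 226, 37, 5, 188, 90, 38]… (length divides ord_239(181)).
Decompose π into cycles: lengths [238, 1] (2 cycles, including the fixed point 0).
Σ(ℓ_i−1) = 239−2 = 237; sign = (−1)^237 = -1.

-1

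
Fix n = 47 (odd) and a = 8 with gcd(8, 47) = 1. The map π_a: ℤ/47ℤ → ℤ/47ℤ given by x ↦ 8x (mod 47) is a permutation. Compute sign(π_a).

Start at x=1: 1 → 8 → 17 → 42 → 7 → 9 → 25 → … (one orbit).
The orbit structure of x ↦ 8x mod 47: 3 orbits of sizes [23, 23, 1].
Σ(ℓ_i−1) = 47−3 = 44; sign = (−1)^44 = +1.
Check: (8/47) = +1 by Zolotarev.

+1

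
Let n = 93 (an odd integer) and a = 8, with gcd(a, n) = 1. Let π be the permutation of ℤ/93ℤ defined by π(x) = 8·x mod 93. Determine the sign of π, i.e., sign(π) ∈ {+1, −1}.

Orbit of 32 under x↦8x: [32, 70, 2, 16, 35, 1, 8]… (length divides ord_93(8)).
Decompose π into cycles: lengths [10, 10, 10, 10, 10, 10, 5, 5, 5, 5, 5, 5, 2, 1] (14 cycles, including the fixed point 0).
sign(π) = (−1)^{n − #cycles} = (−1)^{93−14} = (−1)^79 = -1.
(8|93)_J = -1 (Zolotarev's lemma cross-check).

-1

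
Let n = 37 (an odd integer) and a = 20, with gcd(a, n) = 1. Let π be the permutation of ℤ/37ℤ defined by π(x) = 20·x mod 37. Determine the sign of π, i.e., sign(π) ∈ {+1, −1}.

-1

Start at x=7: 7 → 29 → 25 → 19 → 10 → 15 → 4 → … (one orbit).
2 cycles of lengths [36, 1].
n − c = 37 − 2 = 35; sign = (−1)^35 = -1.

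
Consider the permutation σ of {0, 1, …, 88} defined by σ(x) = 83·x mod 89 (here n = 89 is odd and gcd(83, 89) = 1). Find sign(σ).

Orbit of 59 under x↦83x: [59, 2, 77, 72, 13, 11, 23]… (length divides ord_89(83)).
Decompose π into cycles: lengths [88, 1] (2 cycles, including the fixed point 0).
89 − 2 = 87 transpositions; sign(π) = (−1)^87 = -1.

-1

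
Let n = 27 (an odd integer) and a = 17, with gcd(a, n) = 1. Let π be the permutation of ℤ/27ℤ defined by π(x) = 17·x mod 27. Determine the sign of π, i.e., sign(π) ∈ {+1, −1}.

Trace 26: π^k(26) = [26, 10, 8, 1, 17, 19] for k=0..5.
Decompose π into cycles: lengths [6, 6, 6, 2, 2, 2, 2, 1] (8 cycles, including the fixed point 0).
8 cycles on 27: each ℓ→(−1)^(ℓ−1), product (−1)^19 = -1.

-1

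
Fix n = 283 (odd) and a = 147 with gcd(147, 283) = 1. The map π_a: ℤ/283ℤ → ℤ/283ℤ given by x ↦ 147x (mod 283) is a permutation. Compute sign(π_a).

Orbit of 95 under x↦147x: [95, 98, 256, 276, 103, 142, 215]… (length divides ord_283(147)).
The orbit structure of x ↦ 147x mod 283: 2 orbits of sizes [282, 1].
With 2 cycles on 283 points, sign = (−1)^{283−2} = -1.
Zolotarev: (147|283) = -1, matching the cycle-count sign.

-1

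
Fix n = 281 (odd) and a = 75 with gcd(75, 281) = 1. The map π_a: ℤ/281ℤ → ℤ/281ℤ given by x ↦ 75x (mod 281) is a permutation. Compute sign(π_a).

-1

Trace 98: π^k(98) = [98, 44, 209, 220, 202, 257, 167] for k=0..6.
Cycle lengths of π_75 on ℤ/281ℤ: [280, 1]; 2 cycles in total.
n − c = 281 − 2 = 279; sign = (−1)^279 = -1.
The Jacobi symbol (75|281) = -1 (Zolotarev) agrees.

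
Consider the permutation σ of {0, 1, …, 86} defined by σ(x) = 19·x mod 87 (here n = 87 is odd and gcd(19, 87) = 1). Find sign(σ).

Orbit of 28 under x↦19x: [28, 10, 16, 43, 34, 37, 7]… (length divides ord_87(19)).
6 cycles of lengths [28, 28, 28, 1, 1, 1].
87 − 6 = 81 transpositions; sign(π) = (−1)^81 = -1.

-1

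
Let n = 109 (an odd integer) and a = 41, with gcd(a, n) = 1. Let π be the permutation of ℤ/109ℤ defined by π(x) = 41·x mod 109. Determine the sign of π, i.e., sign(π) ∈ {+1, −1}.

-1

Start at x=33: 33 → 45 → 101 → 108 → 68 → 63 → 76 → … (one orbit).
π_41 has 10 disjoint cycles with lengths [12, 12, 12, 12, 12, 12, 12, 12, 12, 1] on {0,…,108}.
sign(π) = (−1)^{n − #cycles} = (−1)^{109−10} = (−1)^99 = -1.
Zolotarev: (41|109) = -1, matching the cycle-count sign.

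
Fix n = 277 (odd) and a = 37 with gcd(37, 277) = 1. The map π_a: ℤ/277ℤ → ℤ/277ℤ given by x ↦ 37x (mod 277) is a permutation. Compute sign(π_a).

Orbit of 120 under x↦37x: [120, 8, 19, 149, 250, 109, 155]… (length divides ord_277(37)).
Cycle lengths of π_37 on ℤ/277ℤ: [92, 92, 92, 1]; 4 cycles in total.
4 cycles on 277: each ℓ→(−1)^(ℓ−1), product (−1)^273 = -1.
Check: (37/277) = -1 by Zolotarev.

-1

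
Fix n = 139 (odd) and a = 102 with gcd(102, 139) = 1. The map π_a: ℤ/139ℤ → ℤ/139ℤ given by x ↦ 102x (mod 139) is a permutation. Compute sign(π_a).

-1

Trace 73: π^k(73) = [73, 79, 135, 9, 84, 89, 43] for k=0..6.
Cycle lengths of π_102 on ℤ/139ℤ: [138, 1]; 2 cycles in total.
2 cycles on 139: each ℓ→(−1)^(ℓ−1), product (−1)^137 = -1.
The Jacobi symbol (102|139) = -1 (Zolotarev) agrees.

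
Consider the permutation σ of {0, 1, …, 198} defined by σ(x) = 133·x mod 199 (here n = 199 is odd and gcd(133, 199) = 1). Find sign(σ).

-1

Start at x=191: 191 → 130 → 176 → 125 → 108 → 36 → 12 → … (one orbit).
2 cycles of lengths [198, 1].
sign(π) = (−1)^{n − #cycles} = (−1)^{199−2} = (−1)^197 = -1.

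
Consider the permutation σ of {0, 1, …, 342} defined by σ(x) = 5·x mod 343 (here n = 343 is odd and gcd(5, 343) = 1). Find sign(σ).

Orbit of 94 under x↦5x: [94, 127, 292, 88, 97, 142, 24]… (length divides ord_343(5)).
Cycle lengths of π_5 on ℤ/343ℤ: [294, 42, 6, 1]; 4 cycles in total.
With 4 cycles on 343 points, sign = (−1)^{343−4} = -1.

-1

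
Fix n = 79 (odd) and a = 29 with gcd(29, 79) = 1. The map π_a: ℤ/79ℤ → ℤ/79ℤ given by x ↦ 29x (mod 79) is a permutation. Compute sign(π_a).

-1

Start at x=77: 77 → 21 → 56 → 44 → 12 → 32 → 59 → … (one orbit).
Cycle type of π: 78 + 1; total 2 cycles.
n − c = 79 − 2 = 77; sign = (−1)^77 = -1.
(29|79)_J = -1 (Zolotarev's lemma cross-check).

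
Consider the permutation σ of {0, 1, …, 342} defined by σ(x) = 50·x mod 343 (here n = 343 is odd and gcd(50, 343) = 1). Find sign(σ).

Trace 246: π^k(246) = [246, 295, 1, 50, 99, 148, 197] for k=0..6.
91 cycles of lengths [7, 7, 7, 7, 7, 7, 7, 7, 7, 7, 7, 7, 7, 7, 7, 7, 7, 7, 7, 7, 7, 7, 7, 7, 7, 7, 7, 7, 7, 7, 7, 7, 7, 7, 7, 7, 7, 7, 7, 7, 7, 7, 1, 1, 1, 1, 1, 1, 1, 1, 1, 1, 1, 1, 1, 1, 1, 1, 1, 1, 1, 1, 1, 1, 1, 1, 1, 1, 1, 1, 1, 1, 1, 1, 1, 1, 1, 1, 1, 1, 1, 1, 1, 1, 1, 1, 1, 1, 1, 1, 1].
Σ(ℓ_i−1) = 343−91 = 252; sign = (−1)^252 = +1.
Check: (50/343) = +1 by Zolotarev.

+1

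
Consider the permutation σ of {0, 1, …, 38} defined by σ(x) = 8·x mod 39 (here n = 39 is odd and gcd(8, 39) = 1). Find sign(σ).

+1

Orbit of 5 under x↦8x: [5, 1, 8, 25]… (length divides ord_39(8)).
11 cycles of lengths [4, 4, 4, 4, 4, 4, 4, 4, 4, 2, 1].
39 − 11 = 28 transpositions; sign(π) = (−1)^28 = +1.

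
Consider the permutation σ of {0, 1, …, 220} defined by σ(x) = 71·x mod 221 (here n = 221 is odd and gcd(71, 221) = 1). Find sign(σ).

Trace 168: π^k(168) = [168, 215, 16, 31, 212, 24, 157] for k=0..6.
Decompose π into cycles: lengths [48, 48, 48, 48, 16, 12, 1] (7 cycles, including the fixed point 0).
n − c = 221 − 7 = 214; sign = (−1)^214 = +1.

+1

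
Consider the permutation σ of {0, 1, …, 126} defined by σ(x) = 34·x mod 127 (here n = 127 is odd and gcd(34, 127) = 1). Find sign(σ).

Start at x=9: 9 → 52 → 117 → 41 → 124 → 25 → 88 → … (one orbit).
Cycle type of π: 63×2 + 1; total 3 cycles.
n − c = 127 − 3 = 124; sign = (−1)^124 = +1.
The Jacobi symbol (34|127) = +1 (Zolotarev) agrees.

+1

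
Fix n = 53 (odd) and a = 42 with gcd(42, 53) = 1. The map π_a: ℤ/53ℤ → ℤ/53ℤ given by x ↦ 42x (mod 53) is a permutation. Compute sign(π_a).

+1

Trace 42: π^k(42) = [42, 15, 47, 13, 16, 36, 28] for k=0..6.
Cycle type of π: 13×4 + 1; total 5 cycles.
With 5 cycles on 53 points, sign = (−1)^{53−5} = +1.
Via Zolotarev, sign(π_{42}) = (42|53) = +1.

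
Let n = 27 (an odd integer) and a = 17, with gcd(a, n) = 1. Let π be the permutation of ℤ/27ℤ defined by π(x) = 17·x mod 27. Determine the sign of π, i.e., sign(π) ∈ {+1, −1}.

Trace 1: π^k(1) = [1, 17, 19, 26, 10, 8] for k=0..5.
π_17 has 8 disjoint cycles with lengths [6, 6, 6, 2, 2, 2, 2, 1] on {0,…,26}.
n − c = 27 − 8 = 19; sign = (−1)^19 = -1.
The Jacobi symbol (17|27) = -1 (Zolotarev) agrees.

-1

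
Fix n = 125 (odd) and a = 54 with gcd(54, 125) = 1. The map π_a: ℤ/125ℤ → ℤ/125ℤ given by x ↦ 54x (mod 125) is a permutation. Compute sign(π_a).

+1

Trace 84: π^k(84) = [84, 36, 69, 101, 79, 16, 114] for k=0..6.
Cycle type of π: 50×2 + 10×2 + 2×2 + 1; total 7 cycles.
125 − 7 = 118 transpositions; sign(π) = (−1)^118 = +1.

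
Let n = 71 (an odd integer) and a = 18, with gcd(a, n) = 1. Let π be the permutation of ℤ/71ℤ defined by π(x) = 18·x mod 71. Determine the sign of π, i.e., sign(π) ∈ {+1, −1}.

+1

Orbit of 64 under x↦18x: [64, 16, 4, 1, 18, 40, 10]… (length divides ord_71(18)).
Decompose π into cycles: lengths [35, 35, 1] (3 cycles, including the fixed point 0).
3 cycles on 71: each ℓ→(−1)^(ℓ−1), product (−1)^68 = +1.
(18|71)_J = +1 (Zolotarev's lemma cross-check).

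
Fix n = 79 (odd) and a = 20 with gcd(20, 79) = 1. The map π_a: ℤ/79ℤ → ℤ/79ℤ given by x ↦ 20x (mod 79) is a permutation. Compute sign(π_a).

+1

Start at x=22: 22 → 45 → 31 → 67 → 76 → 19 → 64 → … (one orbit).
The orbit structure of x ↦ 20x mod 79: 3 orbits of sizes [39, 39, 1].
3 cycles on 79: each ℓ→(−1)^(ℓ−1), product (−1)^76 = +1.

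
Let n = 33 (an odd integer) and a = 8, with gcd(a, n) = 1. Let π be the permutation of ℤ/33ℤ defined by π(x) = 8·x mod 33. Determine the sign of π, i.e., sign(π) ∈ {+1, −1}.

Trace 17: π^k(17) = [17, 4, 32, 25, 2, 16, 29] for k=0..6.
Cycle type of π: 10×3 + 2 + 1; total 5 cycles.
Σ(ℓ_i−1) = 33−5 = 28; sign = (−1)^28 = +1.
(8|33)_J = +1 (Zolotarev's lemma cross-check).

+1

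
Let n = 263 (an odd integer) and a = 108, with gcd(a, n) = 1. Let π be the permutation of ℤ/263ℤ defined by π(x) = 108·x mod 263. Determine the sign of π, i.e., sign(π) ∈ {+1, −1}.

+1

Orbit of 8 under x↦108x: [8, 75, 210, 62, 121, 181, 86]… (length divides ord_263(108)).
π_108 has 3 disjoint cycles with lengths [131, 131, 1] on {0,…,262}.
Σ(ℓ_i−1) = 263−3 = 260; sign = (−1)^260 = +1.
Via Zolotarev, sign(π_{108}) = (108|263) = +1.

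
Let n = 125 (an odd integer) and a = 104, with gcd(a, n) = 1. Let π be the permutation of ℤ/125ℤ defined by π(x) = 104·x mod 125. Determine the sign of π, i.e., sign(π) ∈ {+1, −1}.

+1

Orbit of 6 under x↦104x: [6, 124, 21, 59, 11, 19, 101]… (length divides ord_125(104)).
Cycle type of π: 50×2 + 10×2 + 2×2 + 1; total 7 cycles.
Σ(ℓ_i−1) = 125−7 = 118; sign = (−1)^118 = +1.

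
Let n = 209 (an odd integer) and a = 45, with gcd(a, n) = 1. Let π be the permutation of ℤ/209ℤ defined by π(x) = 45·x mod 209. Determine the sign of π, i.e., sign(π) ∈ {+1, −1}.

+1

Orbit of 1 under x↦45x: [1, 45, 144]… (length divides ord_209(45)).
π_45 has 77 disjoint cycles with lengths [3, 3, 3, 3, 3, 3, 3, 3, 3, 3, 3, 3, 3, 3, 3, 3, 3, 3, 3, 3, 3, 3, 3, 3, 3, 3, 3, 3, 3, 3, 3, 3, 3, 3, 3, 3, 3, 3, 3, 3, 3, 3, 3, 3, 3, 3, 3, 3, 3, 3, 3, 3, 3, 3, 3, 3, 3, 3, 3, 3, 3, 3, 3, 3, 3, 3, 1, 1, 1, 1, 1, 1, 1, 1, 1, 1, 1] on {0,…,208}.
209 − 77 = 132 transpositions; sign(π) = (−1)^132 = +1.
Via Zolotarev, sign(π_{45}) = (45|209) = +1.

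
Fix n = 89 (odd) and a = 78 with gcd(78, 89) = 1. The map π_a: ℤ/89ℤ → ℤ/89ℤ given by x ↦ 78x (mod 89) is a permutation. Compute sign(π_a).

Orbit of 1 under x↦78x: [1, 78, 32, 4, 45, 39, 16]… (length divides ord_89(78)).
Cycle lengths of π_78 on ℤ/89ℤ: [11, 11, 11, 11, 11, 11, 11, 11, 1]; 9 cycles in total.
With 9 cycles on 89 points, sign = (−1)^{89−9} = +1.

+1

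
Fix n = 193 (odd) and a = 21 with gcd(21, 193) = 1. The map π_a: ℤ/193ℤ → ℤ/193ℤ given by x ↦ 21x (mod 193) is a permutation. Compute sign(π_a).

Start at x=177: 177 → 50 → 85 → 48 → 43 → 131 → 49 → … (one orbit).
Cycle type of π: 48×4 + 1; total 5 cycles.
With 5 cycles on 193 points, sign = (−1)^{193−5} = +1.

+1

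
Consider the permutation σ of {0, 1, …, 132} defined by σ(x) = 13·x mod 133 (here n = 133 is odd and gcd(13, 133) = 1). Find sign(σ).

Start at x=13: 13 → 36 → 69 → 99 → 90 → 106 → 48 → … (one orbit).
The orbit structure of x ↦ 13x mod 133: 11 orbits of sizes [18, 18, 18, 18, 18, 18, 18, 2, 2, 2, 1].
11 cycles on 133: each ℓ→(−1)^(ℓ−1), product (−1)^122 = +1.

+1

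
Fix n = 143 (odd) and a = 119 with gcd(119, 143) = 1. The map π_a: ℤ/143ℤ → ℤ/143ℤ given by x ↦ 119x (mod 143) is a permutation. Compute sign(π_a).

Start at x=45: 45 → 64 → 37 → 113 → 5 → 23 → 20 → … (one orbit).
Cycle type of π: 60×2 + 12 + 5×2 + 1; total 6 cycles.
Σ(ℓ_i−1) = 143−6 = 137; sign = (−1)^137 = -1.
The Jacobi symbol (119|143) = -1 (Zolotarev) agrees.

-1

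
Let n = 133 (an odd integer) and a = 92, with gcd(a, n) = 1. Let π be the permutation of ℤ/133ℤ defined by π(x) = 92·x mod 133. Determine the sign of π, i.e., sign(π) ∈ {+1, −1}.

+1

Trace 85: π^k(85) = [85, 106, 43, 99, 64, 36, 120] for k=0..6.
The orbit structure of x ↦ 92x mod 133: 21 orbits of sizes [9, 9, 9, 9, 9, 9, 9, 9, 9, 9, 9, 9, 9, 9, 1, 1, 1, 1, 1, 1, 1].
133 − 21 = 112 transpositions; sign(π) = (−1)^112 = +1.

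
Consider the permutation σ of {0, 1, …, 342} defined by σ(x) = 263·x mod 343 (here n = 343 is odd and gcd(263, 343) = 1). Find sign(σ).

Orbit of 128 under x↦263x: [128, 50, 116, 324, 148, 165, 177]… (length divides ord_343(263)).
π_263 has 31 disjoint cycles with lengths [21, 21, 21, 21, 21, 21, 21, 21, 21, 21, 21, 21, 21, 21, 3, 3, 3, 3, 3, 3, 3, 3, 3, 3, 3, 3, 3, 3, 3, 3, 1] on {0,…,342}.
343 − 31 = 312 transpositions; sign(π) = (−1)^312 = +1.

+1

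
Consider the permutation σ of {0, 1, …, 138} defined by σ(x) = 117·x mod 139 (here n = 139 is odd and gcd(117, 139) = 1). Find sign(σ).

+1

Trace 131: π^k(131) = [131, 37, 20, 116, 89, 127, 125] for k=0..6.
Decompose π into cycles: lengths [69, 69, 1] (3 cycles, including the fixed point 0).
With 3 cycles on 139 points, sign = (−1)^{139−3} = +1.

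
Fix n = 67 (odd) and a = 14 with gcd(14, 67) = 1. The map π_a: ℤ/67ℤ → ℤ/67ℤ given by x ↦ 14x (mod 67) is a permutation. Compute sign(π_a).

+1

Trace 1: π^k(1) = [1, 14, 62, 64, 25, 15, 9] for k=0..6.
7 cycles of lengths [11, 11, 11, 11, 11, 11, 1].
Σ(ℓ_i−1) = 67−7 = 60; sign = (−1)^60 = +1.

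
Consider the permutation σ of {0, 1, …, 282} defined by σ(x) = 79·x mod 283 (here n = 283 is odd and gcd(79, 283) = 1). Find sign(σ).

Start at x=245: 245 → 111 → 279 → 250 → 223 → 71 → 232 → … (one orbit).
Cycle lengths of π_79 on ℤ/283ℤ: [94, 94, 94, 1]; 4 cycles in total.
4 cycles on 283: each ℓ→(−1)^(ℓ−1), product (−1)^279 = -1.
The Jacobi symbol (79|283) = -1 (Zolotarev) agrees.

-1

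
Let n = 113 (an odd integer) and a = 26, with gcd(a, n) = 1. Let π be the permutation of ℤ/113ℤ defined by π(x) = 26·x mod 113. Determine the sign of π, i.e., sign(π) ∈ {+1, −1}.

+1

Orbit of 51 under x↦26x: [51, 83, 11, 60, 91, 106, 44]… (length divides ord_113(26)).
Cycle type of π: 56×2 + 1; total 3 cycles.
Σ(ℓ_i−1) = 113−3 = 110; sign = (−1)^110 = +1.
Check: (26/113) = +1 by Zolotarev.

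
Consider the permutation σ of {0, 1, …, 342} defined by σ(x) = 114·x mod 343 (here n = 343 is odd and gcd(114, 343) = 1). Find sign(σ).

+1

Start at x=15: 15 → 338 → 116 → 190 → 51 → 326 → 120 → … (one orbit).
Decompose π into cycles: lengths [147, 147, 21, 21, 3, 3, 1] (7 cycles, including the fixed point 0).
n − c = 343 − 7 = 336; sign = (−1)^336 = +1.
The Jacobi symbol (114|343) = +1 (Zolotarev) agrees.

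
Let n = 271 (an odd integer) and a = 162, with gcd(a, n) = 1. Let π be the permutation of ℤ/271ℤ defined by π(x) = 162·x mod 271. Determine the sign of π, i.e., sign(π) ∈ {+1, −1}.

+1

Trace 4: π^k(4) = [4, 106, 99, 49, 79, 61, 126] for k=0..6.
Cycle lengths of π_162 on ℤ/271ℤ: [135, 135, 1]; 3 cycles in total.
Σ(ℓ_i−1) = 271−3 = 268; sign = (−1)^268 = +1.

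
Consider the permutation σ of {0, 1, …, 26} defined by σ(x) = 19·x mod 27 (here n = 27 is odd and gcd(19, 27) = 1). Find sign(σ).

+1

Trace 1: π^k(1) = [1, 19, 10] for k=0..2.
Cycle type of π: 3×6 + 1×9; total 15 cycles.
Σ(ℓ_i−1) = 27−15 = 12; sign = (−1)^12 = +1.
Via Zolotarev, sign(π_{19}) = (19|27) = +1.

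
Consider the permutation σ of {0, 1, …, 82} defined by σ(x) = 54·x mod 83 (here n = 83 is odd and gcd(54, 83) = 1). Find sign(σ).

-1

Trace 11: π^k(11) = [11, 13, 38, 60, 3, 79, 33] for k=0..6.
π_54 has 2 disjoint cycles with lengths [82, 1] on {0,…,82}.
2 cycles on 83: each ℓ→(−1)^(ℓ−1), product (−1)^81 = -1.
The Jacobi symbol (54|83) = -1 (Zolotarev) agrees.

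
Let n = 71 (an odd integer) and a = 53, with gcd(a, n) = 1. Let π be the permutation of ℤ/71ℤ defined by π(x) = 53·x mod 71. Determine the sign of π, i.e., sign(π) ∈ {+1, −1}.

Trace 41: π^k(41) = [41, 43, 7, 16, 67, 1, 53] for k=0..6.
2 cycles of lengths [70, 1].
2 cycles on 71: each ℓ→(−1)^(ℓ−1), product (−1)^69 = -1.
Via Zolotarev, sign(π_{53}) = (53|71) = -1.

-1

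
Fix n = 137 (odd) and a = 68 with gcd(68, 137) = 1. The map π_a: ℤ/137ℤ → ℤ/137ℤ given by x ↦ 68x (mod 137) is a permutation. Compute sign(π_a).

+1

Start at x=17: 17 → 60 → 107 → 15 → 61 → 38 → 118 → … (one orbit).
Cycle lengths of π_68 on ℤ/137ℤ: [68, 68, 1]; 3 cycles in total.
n − c = 137 − 3 = 134; sign = (−1)^134 = +1.
The Jacobi symbol (68|137) = +1 (Zolotarev) agrees.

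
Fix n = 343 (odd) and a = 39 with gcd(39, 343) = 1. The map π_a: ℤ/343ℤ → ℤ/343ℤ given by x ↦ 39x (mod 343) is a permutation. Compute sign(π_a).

Orbit of 23 under x↦39x: [23, 211, 340, 226, 239, 60, 282]… (length divides ord_343(39)).
The orbit structure of x ↦ 39x mod 343: 7 orbits of sizes [147, 147, 21, 21, 3, 3, 1].
7 cycles on 343: each ℓ→(−1)^(ℓ−1), product (−1)^336 = +1.
(39|343)_J = +1 (Zolotarev's lemma cross-check).

+1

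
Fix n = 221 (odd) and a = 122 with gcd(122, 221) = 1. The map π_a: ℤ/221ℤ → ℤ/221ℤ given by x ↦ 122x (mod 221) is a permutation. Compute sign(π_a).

Trace 155: π^k(155) = [155, 125, 1, 122, 77, 112, 183] for k=0..6.
π_122 has 17 disjoint cycles with lengths [16, 16, 16, 16, 16, 16, 16, 16, 16, 16, 16, 16, 16, 4, 4, 4, 1] on {0,…,220}.
sign(π) = (−1)^{n − #cycles} = (−1)^{221−17} = (−1)^204 = +1.
The Jacobi symbol (122|221) = +1 (Zolotarev) agrees.

+1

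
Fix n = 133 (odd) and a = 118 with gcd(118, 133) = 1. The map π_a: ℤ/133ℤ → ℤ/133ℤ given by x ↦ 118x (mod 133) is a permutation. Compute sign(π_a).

Orbit of 36 under x↦118x: [36, 125, 120, 62, 1, 118, 92]… (length divides ord_133(118)).
12 cycles of lengths [18, 18, 18, 18, 18, 18, 9, 9, 2, 2, 2, 1].
n − c = 133 − 12 = 121; sign = (−1)^121 = -1.
The Jacobi symbol (118|133) = -1 (Zolotarev) agrees.

-1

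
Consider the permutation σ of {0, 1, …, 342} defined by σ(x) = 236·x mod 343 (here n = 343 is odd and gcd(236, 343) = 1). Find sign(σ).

Orbit of 318 under x↦236x: [318, 274, 180, 291, 76, 100, 276]… (length divides ord_343(236)).
The orbit structure of x ↦ 236x mod 343: 4 orbits of sizes [294, 42, 6, 1].
n − c = 343 − 4 = 339; sign = (−1)^339 = -1.
(236|343)_J = -1 (Zolotarev's lemma cross-check).

-1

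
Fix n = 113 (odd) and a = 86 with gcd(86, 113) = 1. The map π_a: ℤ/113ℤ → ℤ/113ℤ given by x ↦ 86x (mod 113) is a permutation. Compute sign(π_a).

-1

Trace 67: π^k(67) = [67, 112, 27, 62, 21, 111, 54] for k=0..6.
The orbit structure of x ↦ 86x mod 113: 2 orbits of sizes [112, 1].
With 2 cycles on 113 points, sign = (−1)^{113−2} = -1.
(86|113)_J = -1 (Zolotarev's lemma cross-check).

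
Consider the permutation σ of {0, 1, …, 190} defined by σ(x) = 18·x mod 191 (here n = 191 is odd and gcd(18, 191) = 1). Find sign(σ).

Start at x=100: 100 → 81 → 121 → 77 → 49 → 118 → 23 → … (one orbit).
Cycle lengths of π_18 on ℤ/191ℤ: [95, 95, 1]; 3 cycles in total.
With 3 cycles on 191 points, sign = (−1)^{191−3} = +1.
Zolotarev: (18|191) = +1, matching the cycle-count sign.

+1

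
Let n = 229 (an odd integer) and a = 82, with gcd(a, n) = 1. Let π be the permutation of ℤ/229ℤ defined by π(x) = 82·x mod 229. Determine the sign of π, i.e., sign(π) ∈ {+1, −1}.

+1

Orbit of 180 under x↦82x: [180, 104, 55, 159, 214, 144, 129]… (length divides ord_229(82)).
π_82 has 5 disjoint cycles with lengths [57, 57, 57, 57, 1] on {0,…,228}.
229 − 5 = 224 transpositions; sign(π) = (−1)^224 = +1.
Zolotarev: (82|229) = +1, matching the cycle-count sign.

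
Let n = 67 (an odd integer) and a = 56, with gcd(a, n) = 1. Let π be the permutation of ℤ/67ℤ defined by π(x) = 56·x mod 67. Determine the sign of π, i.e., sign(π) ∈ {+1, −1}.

+1

Start at x=6: 6 → 1 → 56 → 54 → 9 → 35 → 17 → … (one orbit).
Cycle lengths of π_56 on ℤ/67ℤ: [33, 33, 1]; 3 cycles in total.
sign(π) = (−1)^{n − #cycles} = (−1)^{67−3} = (−1)^64 = +1.
Via Zolotarev, sign(π_{56}) = (56|67) = +1.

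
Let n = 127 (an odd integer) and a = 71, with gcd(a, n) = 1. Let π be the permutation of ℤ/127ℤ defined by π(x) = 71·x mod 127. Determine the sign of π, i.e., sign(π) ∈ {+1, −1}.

+1

Trace 22: π^k(22) = [22, 38, 31, 42, 61, 13, 34] for k=0..6.
Cycle lengths of π_71 on ℤ/127ℤ: [63, 63, 1]; 3 cycles in total.
n − c = 127 − 3 = 124; sign = (−1)^124 = +1.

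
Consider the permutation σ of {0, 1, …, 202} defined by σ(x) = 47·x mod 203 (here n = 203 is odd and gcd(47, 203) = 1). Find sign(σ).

Start at x=51: 51 → 164 → 197 → 124 → 144 → 69 → 198 → … (one orbit).
π_47 has 5 disjoint cycles with lengths [84, 84, 28, 6, 1] on {0,…,202}.
With 5 cycles on 203 points, sign = (−1)^{203−5} = +1.
Zolotarev: (47|203) = +1, matching the cycle-count sign.

+1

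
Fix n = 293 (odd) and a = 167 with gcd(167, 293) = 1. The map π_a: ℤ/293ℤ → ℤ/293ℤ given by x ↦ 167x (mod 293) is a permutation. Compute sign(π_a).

+1

Start at x=83: 83 → 90 → 87 → 172 → 10 → 205 → 247 → … (one orbit).
Cycle type of π: 146×2 + 1; total 3 cycles.
n − c = 293 − 3 = 290; sign = (−1)^290 = +1.
(167|293)_J = +1 (Zolotarev's lemma cross-check).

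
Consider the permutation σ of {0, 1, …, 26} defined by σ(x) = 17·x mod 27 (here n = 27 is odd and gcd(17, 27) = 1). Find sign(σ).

-1

Trace 10: π^k(10) = [10, 8, 1, 17, 19, 26] for k=0..5.
8 cycles of lengths [6, 6, 6, 2, 2, 2, 2, 1].
27 − 8 = 19 transpositions; sign(π) = (−1)^19 = -1.
Via Zolotarev, sign(π_{17}) = (17|27) = -1.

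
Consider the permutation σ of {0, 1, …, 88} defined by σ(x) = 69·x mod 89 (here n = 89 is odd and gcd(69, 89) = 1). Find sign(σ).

+1

Start at x=9: 9 → 87 → 40 → 1 → 69 → 44 → 10 → … (one orbit).
The orbit structure of x ↦ 69x mod 89: 3 orbits of sizes [44, 44, 1].
With 3 cycles on 89 points, sign = (−1)^{89−3} = +1.
Via Zolotarev, sign(π_{69}) = (69|89) = +1.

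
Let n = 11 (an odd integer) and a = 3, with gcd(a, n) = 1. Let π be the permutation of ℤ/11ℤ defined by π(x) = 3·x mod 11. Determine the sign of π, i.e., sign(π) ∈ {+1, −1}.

+1

Orbit of 3 under x↦3x: [3, 9, 5, 4, 1]… (length divides ord_11(3)).
Cycle type of π: 5×2 + 1; total 3 cycles.
With 3 cycles on 11 points, sign = (−1)^{11−3} = +1.
Zolotarev: (3|11) = +1, matching the cycle-count sign.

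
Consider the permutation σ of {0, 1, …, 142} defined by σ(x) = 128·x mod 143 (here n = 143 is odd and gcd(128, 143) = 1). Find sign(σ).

+1

Orbit of 53 under x↦128x: [53, 63, 56, 18, 16, 46, 25]… (length divides ord_143(128)).
Decompose π into cycles: lengths [60, 60, 12, 10, 1] (5 cycles, including the fixed point 0).
5 cycles on 143: each ℓ→(−1)^(ℓ−1), product (−1)^138 = +1.
Check: (128/143) = +1 by Zolotarev.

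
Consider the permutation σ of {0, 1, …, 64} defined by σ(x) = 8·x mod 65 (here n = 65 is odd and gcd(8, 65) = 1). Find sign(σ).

+1

Orbit of 1 under x↦8x: [1, 8, 64, 57]… (length divides ord_65(8)).
Cycle lengths of π_8 on ℤ/65ℤ: [4, 4, 4, 4, 4, 4, 4, 4, 4, 4, 4, 4, 4, 4, 4, 4, 1]; 17 cycles in total.
n − c = 65 − 17 = 48; sign = (−1)^48 = +1.
(8|65)_J = +1 (Zolotarev's lemma cross-check).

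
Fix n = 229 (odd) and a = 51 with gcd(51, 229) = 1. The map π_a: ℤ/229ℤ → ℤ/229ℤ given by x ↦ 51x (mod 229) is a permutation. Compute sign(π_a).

Start at x=57: 57 → 159 → 94 → 214 → 151 → 144 → 16 → … (one orbit).
π_51 has 5 disjoint cycles with lengths [57, 57, 57, 57, 1] on {0,…,228}.
With 5 cycles on 229 points, sign = (−1)^{229−5} = +1.

+1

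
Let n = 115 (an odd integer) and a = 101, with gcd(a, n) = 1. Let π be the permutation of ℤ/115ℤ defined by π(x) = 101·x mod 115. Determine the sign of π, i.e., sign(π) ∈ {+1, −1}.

Orbit of 6 under x↦101x: [6, 31, 26, 96, 36, 71, 41]… (length divides ord_115(101)).
Cycle type of π: 11×10 + 1×5; total 15 cycles.
n − c = 115 − 15 = 100; sign = (−1)^100 = +1.
The Jacobi symbol (101|115) = +1 (Zolotarev) agrees.

+1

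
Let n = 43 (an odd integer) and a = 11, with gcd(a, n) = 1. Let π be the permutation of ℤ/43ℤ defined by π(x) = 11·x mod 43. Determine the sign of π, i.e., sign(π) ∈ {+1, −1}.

+1

Start at x=21: 21 → 16 → 4 → 1 → 11 → 35 → 41 → 21 (one orbit).
π_11 has 7 disjoint cycles with lengths [7, 7, 7, 7, 7, 7, 1] on {0,…,42}.
43 − 7 = 36 transpositions; sign(π) = (−1)^36 = +1.
Zolotarev: (11|43) = +1, matching the cycle-count sign.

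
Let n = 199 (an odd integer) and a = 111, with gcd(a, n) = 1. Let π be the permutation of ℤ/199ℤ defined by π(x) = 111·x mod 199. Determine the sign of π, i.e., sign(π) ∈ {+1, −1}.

Orbit of 121 under x↦111x: [121, 98, 132, 125, 144, 64, 139]… (length divides ord_199(111)).
The orbit structure of x ↦ 111x mod 199: 7 orbits of sizes [33, 33, 33, 33, 33, 33, 1].
With 7 cycles on 199 points, sign = (−1)^{199−7} = +1.
Check: (111/199) = +1 by Zolotarev.

+1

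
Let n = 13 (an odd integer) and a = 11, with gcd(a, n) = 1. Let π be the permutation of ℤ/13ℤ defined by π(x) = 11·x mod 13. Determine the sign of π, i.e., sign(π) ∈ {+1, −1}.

Trace 2: π^k(2) = [2, 9, 8, 10, 6, 1, 11] for k=0..6.
The orbit structure of x ↦ 11x mod 13: 2 orbits of sizes [12, 1].
n − c = 13 − 2 = 11; sign = (−1)^11 = -1.

-1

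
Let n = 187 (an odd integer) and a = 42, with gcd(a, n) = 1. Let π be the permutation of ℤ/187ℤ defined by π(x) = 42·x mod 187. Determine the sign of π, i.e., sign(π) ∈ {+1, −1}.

+1

Start at x=69: 69 → 93 → 166 → 53 → 169 → 179 → 38 → … (one orbit).
π_42 has 9 disjoint cycles with lengths [40, 40, 40, 40, 8, 8, 5, 5, 1] on {0,…,186}.
Σ(ℓ_i−1) = 187−9 = 178; sign = (−1)^178 = +1.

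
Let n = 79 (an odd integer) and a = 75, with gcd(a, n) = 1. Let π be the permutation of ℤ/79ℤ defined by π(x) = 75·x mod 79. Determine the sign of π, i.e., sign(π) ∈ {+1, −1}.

-1

Trace 78: π^k(78) = [78, 4, 63, 64, 60, 76, 12] for k=0..6.
π_75 has 2 disjoint cycles with lengths [78, 1] on {0,…,78}.
sign(π) = (−1)^{n − #cycles} = (−1)^{79−2} = (−1)^77 = -1.
The Jacobi symbol (75|79) = -1 (Zolotarev) agrees.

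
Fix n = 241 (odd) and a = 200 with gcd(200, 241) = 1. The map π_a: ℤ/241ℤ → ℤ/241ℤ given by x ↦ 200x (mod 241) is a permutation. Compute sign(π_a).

+1

Start at x=180: 180 → 91 → 125 → 177 → 214 → 143 → 162 → … (one orbit).
The orbit structure of x ↦ 200x mod 241: 7 orbits of sizes [40, 40, 40, 40, 40, 40, 1].
241 − 7 = 234 transpositions; sign(π) = (−1)^234 = +1.
(200|241)_J = +1 (Zolotarev's lemma cross-check).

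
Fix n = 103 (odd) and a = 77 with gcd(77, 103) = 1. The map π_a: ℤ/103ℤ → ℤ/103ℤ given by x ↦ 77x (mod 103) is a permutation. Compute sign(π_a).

Start at x=21: 21 → 72 → 85 → 56 → 89 → 55 → 12 → … (one orbit).
The orbit structure of x ↦ 77x mod 103: 2 orbits of sizes [102, 1].
n − c = 103 − 2 = 101; sign = (−1)^101 = -1.

-1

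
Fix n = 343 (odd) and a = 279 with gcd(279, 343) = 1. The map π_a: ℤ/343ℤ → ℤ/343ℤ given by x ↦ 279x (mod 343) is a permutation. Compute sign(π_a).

-1

Start at x=153: 153 → 155 → 27 → 330 → 146 → 260 → 167 → … (one orbit).
Cycle type of π: 98×3 + 14×3 + 2×3 + 1; total 10 cycles.
With 10 cycles on 343 points, sign = (−1)^{343−10} = -1.
Via Zolotarev, sign(π_{279}) = (279|343) = -1.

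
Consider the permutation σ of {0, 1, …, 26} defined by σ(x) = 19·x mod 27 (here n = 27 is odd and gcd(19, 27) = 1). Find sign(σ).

Start at x=1: 1 → 19 → 10 → 1 (one orbit).
Decompose π into cycles: lengths [3, 3, 3, 3, 3, 3, 1, 1, 1, 1, 1, 1, 1, 1, 1] (15 cycles, including the fixed point 0).
Σ(ℓ_i−1) = 27−15 = 12; sign = (−1)^12 = +1.
Zolotarev: (19|27) = +1, matching the cycle-count sign.

+1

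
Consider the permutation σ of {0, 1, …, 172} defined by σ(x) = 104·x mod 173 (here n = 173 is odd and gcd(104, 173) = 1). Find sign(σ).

Start at x=113: 113 → 161 → 136 → 131 → 130 → 26 → 109 → … (one orbit).
Decompose π into cycles: lengths [172, 1] (2 cycles, including the fixed point 0).
173 − 2 = 171 transpositions; sign(π) = (−1)^171 = -1.
Zolotarev: (104|173) = -1, matching the cycle-count sign.

-1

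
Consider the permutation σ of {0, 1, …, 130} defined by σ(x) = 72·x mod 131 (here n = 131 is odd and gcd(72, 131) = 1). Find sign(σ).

Trace 72: π^k(72) = [72, 75, 29, 123, 79, 55, 30] for k=0..6.
Decompose π into cycles: lengths [130, 1] (2 cycles, including the fixed point 0).
sign(π) = (−1)^{n − #cycles} = (−1)^{131−2} = (−1)^129 = -1.
(72|131)_J = -1 (Zolotarev's lemma cross-check).

-1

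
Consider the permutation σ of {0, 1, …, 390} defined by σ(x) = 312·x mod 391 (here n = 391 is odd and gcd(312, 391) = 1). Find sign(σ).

-1

Orbit of 142 under x↦312x: [142, 121, 216, 140, 279, 246, 116]… (length divides ord_391(312)).
Cycle lengths of π_312 on ℤ/391ℤ: [176, 176, 16, 11, 11, 1]; 6 cycles in total.
391 − 6 = 385 transpositions; sign(π) = (−1)^385 = -1.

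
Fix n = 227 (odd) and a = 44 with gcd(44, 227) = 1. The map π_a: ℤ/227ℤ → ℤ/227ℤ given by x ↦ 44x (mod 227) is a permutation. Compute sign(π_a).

Trace 29: π^k(29) = [29, 141, 75, 122, 147, 112, 161] for k=0..6.
π_44 has 3 disjoint cycles with lengths [113, 113, 1] on {0,…,226}.
3 cycles on 227: each ℓ→(−1)^(ℓ−1), product (−1)^224 = +1.

+1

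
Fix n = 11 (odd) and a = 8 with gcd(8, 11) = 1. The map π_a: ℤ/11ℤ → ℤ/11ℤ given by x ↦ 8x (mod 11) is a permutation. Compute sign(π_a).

Trace 5: π^k(5) = [5, 7, 1, 8, 9, 6, 4] for k=0..6.
Cycle type of π: 10 + 1; total 2 cycles.
2 cycles on 11: each ℓ→(−1)^(ℓ−1), product (−1)^9 = -1.
The Jacobi symbol (8|11) = -1 (Zolotarev) agrees.

-1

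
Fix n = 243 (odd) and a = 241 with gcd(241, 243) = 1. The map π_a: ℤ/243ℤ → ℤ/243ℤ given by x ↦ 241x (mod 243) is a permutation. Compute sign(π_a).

Orbit of 148 under x↦241x: [148, 190, 106, 31, 181, 124, 238]… (length divides ord_243(241)).
11 cycles of lengths [81, 81, 27, 27, 9, 9, 3, 3, 1, 1, 1].
11 cycles on 243: each ℓ→(−1)^(ℓ−1), product (−1)^232 = +1.

+1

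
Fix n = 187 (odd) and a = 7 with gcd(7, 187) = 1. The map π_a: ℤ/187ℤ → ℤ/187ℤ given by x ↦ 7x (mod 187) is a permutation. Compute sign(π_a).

Orbit of 109 under x↦7x: [109, 15, 105, 174, 96, 111, 29]… (length divides ord_187(7)).
π_7 has 5 disjoint cycles with lengths [80, 80, 16, 10, 1] on {0,…,186}.
sign(π) = (−1)^{n − #cycles} = (−1)^{187−5} = (−1)^182 = +1.
Via Zolotarev, sign(π_{7}) = (7|187) = +1.

+1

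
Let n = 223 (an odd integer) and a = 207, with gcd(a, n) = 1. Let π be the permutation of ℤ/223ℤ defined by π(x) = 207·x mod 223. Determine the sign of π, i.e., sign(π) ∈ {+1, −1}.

Trace 7: π^k(7) = [7, 111, 8, 95, 41, 13, 15] for k=0..6.
Cycle type of π: 74×3 + 1; total 4 cycles.
223 − 4 = 219 transpositions; sign(π) = (−1)^219 = -1.
(207|223)_J = -1 (Zolotarev's lemma cross-check).

-1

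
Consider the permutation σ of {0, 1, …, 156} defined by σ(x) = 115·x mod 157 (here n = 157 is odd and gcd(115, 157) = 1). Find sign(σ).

+1

Orbit of 30 under x↦115x: [30, 153, 11, 9, 93, 19, 144]… (length divides ord_157(115)).
Cycle lengths of π_115 on ℤ/157ℤ: [39, 39, 39, 39, 1]; 5 cycles in total.
sign(π) = (−1)^{n − #cycles} = (−1)^{157−5} = (−1)^152 = +1.
(115|157)_J = +1 (Zolotarev's lemma cross-check).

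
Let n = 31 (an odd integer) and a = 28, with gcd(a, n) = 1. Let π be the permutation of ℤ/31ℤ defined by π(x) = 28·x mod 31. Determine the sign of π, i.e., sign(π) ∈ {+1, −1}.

Orbit of 14 under x↦28x: [14, 20, 2, 25, 18, 8, 7]… (length divides ord_31(28)).
π_28 has 3 disjoint cycles with lengths [15, 15, 1] on {0,…,30}.
Σ(ℓ_i−1) = 31−3 = 28; sign = (−1)^28 = +1.
(28|31)_J = +1 (Zolotarev's lemma cross-check).

+1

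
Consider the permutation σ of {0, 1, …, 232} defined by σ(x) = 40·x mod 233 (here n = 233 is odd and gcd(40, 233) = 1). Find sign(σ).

Orbit of 100 under x↦40x: [100, 39, 162, 189, 104, 199, 38]… (length divides ord_233(40)).
Decompose π into cycles: lengths [232, 1] (2 cycles, including the fixed point 0).
sign(π) = (−1)^{n − #cycles} = (−1)^{233−2} = (−1)^231 = -1.
The Jacobi symbol (40|233) = -1 (Zolotarev) agrees.

-1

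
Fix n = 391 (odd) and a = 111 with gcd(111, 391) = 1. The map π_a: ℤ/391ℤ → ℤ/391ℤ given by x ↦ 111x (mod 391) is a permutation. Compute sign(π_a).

-1

Start at x=332: 332 → 98 → 321 → 50 → 76 → 225 → 342 → … (one orbit).
Cycle type of π: 88×4 + 22 + 8×2 + 1; total 8 cycles.
With 8 cycles on 391 points, sign = (−1)^{391−8} = -1.
Via Zolotarev, sign(π_{111}) = (111|391) = -1.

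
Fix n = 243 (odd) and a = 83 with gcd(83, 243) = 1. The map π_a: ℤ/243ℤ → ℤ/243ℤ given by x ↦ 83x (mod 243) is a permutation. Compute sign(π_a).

Start at x=193: 193 → 224 → 124 → 86 → 91 → 20 → 202 → … (one orbit).
Cycle type of π: 162 + 54 + 18 + 6 + 2 + 1; total 6 cycles.
243 − 6 = 237 transpositions; sign(π) = (−1)^237 = -1.
(83|243)_J = -1 (Zolotarev's lemma cross-check).

-1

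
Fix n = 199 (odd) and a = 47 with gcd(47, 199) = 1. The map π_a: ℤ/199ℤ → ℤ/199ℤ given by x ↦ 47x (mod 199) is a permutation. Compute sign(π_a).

+1

Orbit of 28 under x↦47x: [28, 122, 162, 52, 56, 45, 125]… (length divides ord_199(47)).
3 cycles of lengths [99, 99, 1].
With 3 cycles on 199 points, sign = (−1)^{199−3} = +1.
The Jacobi symbol (47|199) = +1 (Zolotarev) agrees.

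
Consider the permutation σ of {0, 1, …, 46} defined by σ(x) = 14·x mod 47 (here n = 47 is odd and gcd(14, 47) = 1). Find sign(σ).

Orbit of 28 under x↦14x: [28, 16, 36, 34, 6, 37, 1]… (length divides ord_47(14)).
Decompose π into cycles: lengths [23, 23, 1] (3 cycles, including the fixed point 0).
n − c = 47 − 3 = 44; sign = (−1)^44 = +1.
The Jacobi symbol (14|47) = +1 (Zolotarev) agrees.

+1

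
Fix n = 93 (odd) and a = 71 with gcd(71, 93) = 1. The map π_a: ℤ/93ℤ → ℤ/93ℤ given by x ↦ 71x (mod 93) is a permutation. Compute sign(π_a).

Trace 28: π^k(28) = [28, 35, 67, 14, 64, 80, 7] for k=0..6.
Cycle lengths of π_71 on ℤ/93ℤ: [30, 30, 15, 15, 2, 1]; 6 cycles in total.
sign(π) = (−1)^{n − #cycles} = (−1)^{93−6} = (−1)^87 = -1.

-1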